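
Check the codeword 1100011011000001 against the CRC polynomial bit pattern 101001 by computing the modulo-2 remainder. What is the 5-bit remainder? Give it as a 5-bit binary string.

Modulo-2 division of 1100011011000001 by 101001:
  pos 0: 110001 XOR 101001 = 011000
  pos 1: 110001 XOR 101001 = 011000
  pos 2: 110000 XOR 101001 = 011001
  pos 3: 110011 XOR 101001 = 011010
  pos 4: 110101 XOR 101001 = 011100
  pos 5: 111000 XOR 101001 = 010001
  pos 6: 100010 XOR 101001 = 001011
  pos 8: 101100 XOR 101001 = 000101
Remainder = 10101 (nonzero — an error is detected).

10101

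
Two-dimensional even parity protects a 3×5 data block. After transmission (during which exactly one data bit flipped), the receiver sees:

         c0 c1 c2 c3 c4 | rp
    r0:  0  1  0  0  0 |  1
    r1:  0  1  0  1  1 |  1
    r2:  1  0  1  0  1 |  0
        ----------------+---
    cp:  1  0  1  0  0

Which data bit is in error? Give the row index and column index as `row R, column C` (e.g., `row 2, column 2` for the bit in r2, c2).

row 2, column 3

Recompute each row's even parity and compare to rp:
  r0: data parity 1, sent rp 1 → ok
  r1: data parity 1, sent rp 1 → ok
  r2: data parity 1, sent rp 0 → mismatch
Recompute each column's even parity and compare to cp:
  c0: data parity 1, sent cp 1 → ok
  c1: data parity 0, sent cp 0 → ok
  c2: data parity 1, sent cp 1 → ok
  c3: data parity 1, sent cp 0 → mismatch
  c4: data parity 0, sent cp 0 → ok
Exactly one row (r2) and one column (c3) fail → the flipped bit is at their intersection.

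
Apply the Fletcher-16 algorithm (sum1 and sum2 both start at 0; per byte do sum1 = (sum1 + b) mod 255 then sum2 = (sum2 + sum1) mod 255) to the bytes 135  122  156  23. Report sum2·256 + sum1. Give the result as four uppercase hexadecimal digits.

DDB5

Running sums (mod 255):
  after byte 0 (135): sum1=135, sum2=135
  after byte 1 (122): sum1=2, sum2=137
  after byte 2 (156): sum1=158, sum2=40
  after byte 3 (23): sum1=181, sum2=221
Checksum = sum2·256 + sum1 = 221·256 + 181 = 56757 = 0xDDB5.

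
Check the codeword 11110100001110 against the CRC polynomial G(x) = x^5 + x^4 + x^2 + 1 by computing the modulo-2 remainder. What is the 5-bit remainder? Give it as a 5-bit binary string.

00000

Modulo-2 division of 11110100001110 by 110101:
  pos 0: 111101 XOR 110101 = 001000
  pos 2: 100000 XOR 110101 = 010101
  pos 3: 101010 XOR 110101 = 011111
  pos 4: 111110 XOR 110101 = 001011
  pos 6: 101111 XOR 110101 = 011010
  pos 7: 110101 XOR 110101 = 000000
Remainder = 00000 (zero — the frame passes the CRC check).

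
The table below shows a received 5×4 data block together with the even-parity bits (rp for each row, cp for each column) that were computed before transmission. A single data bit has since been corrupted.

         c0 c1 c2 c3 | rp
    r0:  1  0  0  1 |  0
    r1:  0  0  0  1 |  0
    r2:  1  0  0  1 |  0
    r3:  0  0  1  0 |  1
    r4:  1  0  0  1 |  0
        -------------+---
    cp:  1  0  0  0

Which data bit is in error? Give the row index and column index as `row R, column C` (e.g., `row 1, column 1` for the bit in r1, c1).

Recompute each row's even parity and compare to rp:
  r0: data parity 0, sent rp 0 → ok
  r1: data parity 1, sent rp 0 → mismatch
  r2: data parity 0, sent rp 0 → ok
  r3: data parity 1, sent rp 1 → ok
  r4: data parity 0, sent rp 0 → ok
Recompute each column's even parity and compare to cp:
  c0: data parity 1, sent cp 1 → ok
  c1: data parity 0, sent cp 0 → ok
  c2: data parity 1, sent cp 0 → mismatch
  c3: data parity 0, sent cp 0 → ok
Exactly one row (r1) and one column (c2) fail → the flipped bit is at their intersection.

row 1, column 2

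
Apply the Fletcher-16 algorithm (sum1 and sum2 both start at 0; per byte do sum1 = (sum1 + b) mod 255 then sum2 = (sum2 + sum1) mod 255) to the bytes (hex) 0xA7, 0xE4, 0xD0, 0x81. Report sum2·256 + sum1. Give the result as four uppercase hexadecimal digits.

Running sums (mod 255):
  after byte 0 (0xA7): sum1=167, sum2=167
  after byte 1 (0xE4): sum1=140, sum2=52
  after byte 2 (0xD0): sum1=93, sum2=145
  after byte 3 (0x81): sum1=222, sum2=112
Checksum = sum2·256 + sum1 = 112·256 + 222 = 28894 = 0x70DE.

70DE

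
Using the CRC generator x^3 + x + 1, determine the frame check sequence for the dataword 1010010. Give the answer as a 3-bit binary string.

Append 3 zeros: 1010010000. Divide by 1011 (XOR where the leading bit is 1):
  pos 0: 1010 XOR 1011 = 0001
  pos 3: 1010 XOR 1011 = 0001
  pos 6: 1000 XOR 1011 = 0011
Remainder (last 3 bits) = 011. This is the CRC / FCS.

011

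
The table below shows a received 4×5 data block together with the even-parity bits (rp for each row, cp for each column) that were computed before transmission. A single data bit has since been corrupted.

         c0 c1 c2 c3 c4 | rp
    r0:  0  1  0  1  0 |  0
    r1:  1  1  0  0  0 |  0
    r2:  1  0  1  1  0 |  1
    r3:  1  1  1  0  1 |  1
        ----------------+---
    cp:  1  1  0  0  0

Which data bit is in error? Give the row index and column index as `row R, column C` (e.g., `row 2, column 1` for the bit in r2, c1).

row 3, column 4

Recompute each row's even parity and compare to rp:
  r0: data parity 0, sent rp 0 → ok
  r1: data parity 0, sent rp 0 → ok
  r2: data parity 1, sent rp 1 → ok
  r3: data parity 0, sent rp 1 → mismatch
Recompute each column's even parity and compare to cp:
  c0: data parity 1, sent cp 1 → ok
  c1: data parity 1, sent cp 1 → ok
  c2: data parity 0, sent cp 0 → ok
  c3: data parity 0, sent cp 0 → ok
  c4: data parity 1, sent cp 0 → mismatch
Exactly one row (r3) and one column (c4) fail → the flipped bit is at their intersection.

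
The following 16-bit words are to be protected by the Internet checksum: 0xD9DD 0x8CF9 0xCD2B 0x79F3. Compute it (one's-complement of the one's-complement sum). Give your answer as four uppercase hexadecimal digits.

5209

One's-complement addition (fold any carry out of bit 15 back into bit 0):
  0xD9DD + 0x8CF9 = 0x166D6 → wrap carry → 0x66D7
  0x66D7 + 0xCD2B = 0x13402 → wrap carry → 0x3403
  0x3403 + 0x79F3 = 0x0ADF6
One's-complement sum = 0xADF6.
Checksum = ~0xADF6 & 0xFFFF = 0x5209.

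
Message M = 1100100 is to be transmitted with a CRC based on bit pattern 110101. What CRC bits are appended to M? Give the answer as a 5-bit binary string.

Append 5 zeros: 110010000000. Divide by 110101 (XOR where the leading bit is 1):
  pos 0: 110010 XOR 110101 = 000111
  pos 3: 111000 XOR 110101 = 001101
  pos 5: 110100 XOR 110101 = 000001
Remainder (last 5 bits) = 00010. This is the CRC / FCS.

00010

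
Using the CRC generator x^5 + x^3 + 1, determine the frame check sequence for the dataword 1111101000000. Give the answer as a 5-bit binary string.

01011

Append 5 zeros: 111110100000000000. Divide by 101001 (XOR where the leading bit is 1):
  pos 0: 111110 XOR 101001 = 010111
  pos 1: 101111 XOR 101001 = 000110
  pos 4: 110000 XOR 101001 = 011001
  pos 5: 110010 XOR 101001 = 011011
  pos 6: 110110 XOR 101001 = 011111
  pos 7: 111110 XOR 101001 = 010111
  pos 8: 101110 XOR 101001 = 000111
  pos 11: 111000 XOR 101001 = 010001
  pos 12: 100010 XOR 101001 = 001011
Remainder (last 5 bits) = 01011. This is the CRC / FCS.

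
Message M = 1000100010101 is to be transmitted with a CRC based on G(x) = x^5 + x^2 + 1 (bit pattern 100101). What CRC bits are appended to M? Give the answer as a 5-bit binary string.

00100

Append 5 zeros: 100010001010100000. Divide by 100101 (XOR where the leading bit is 1):
  pos 0: 100010 XOR 100101 = 000111
  pos 3: 111001 XOR 100101 = 011100
  pos 4: 111000 XOR 100101 = 011101
  pos 5: 111011 XOR 100101 = 011110
  pos 6: 111100 XOR 100101 = 011001
  pos 7: 110011 XOR 100101 = 010110
  pos 8: 101100 XOR 100101 = 001001
  pos 10: 100100 XOR 100101 = 000001
Remainder (last 5 bits) = 00100. This is the CRC / FCS.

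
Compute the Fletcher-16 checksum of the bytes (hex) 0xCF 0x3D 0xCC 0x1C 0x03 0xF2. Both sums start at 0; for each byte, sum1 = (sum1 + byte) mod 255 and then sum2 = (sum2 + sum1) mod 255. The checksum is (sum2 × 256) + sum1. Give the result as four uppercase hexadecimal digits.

91EB

Running sums (mod 255):
  after byte 0 (0xCF): sum1=207, sum2=207
  after byte 1 (0x3D): sum1=13, sum2=220
  after byte 2 (0xCC): sum1=217, sum2=182
  after byte 3 (0x1C): sum1=245, sum2=172
  after byte 4 (0x03): sum1=248, sum2=165
  after byte 5 (0xF2): sum1=235, sum2=145
Checksum = sum2·256 + sum1 = 145·256 + 235 = 37355 = 0x91EB.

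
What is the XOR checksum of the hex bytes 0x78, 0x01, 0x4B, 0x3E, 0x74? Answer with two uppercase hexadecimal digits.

XOR the bytes together:
  start with 0x78
  0x78 ⊕ 0x01 = 0x79
  0x79 ⊕ 0x4B = 0x32
  0x32 ⊕ 0x3E = 0x0C
  0x0C ⊕ 0x74 = 0x78

78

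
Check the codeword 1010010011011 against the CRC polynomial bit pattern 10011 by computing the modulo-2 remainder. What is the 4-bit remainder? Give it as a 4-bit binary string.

Modulo-2 division of 1010010011011 by 10011:
  pos 0: 10100 XOR 10011 = 00111
  pos 2: 11110 XOR 10011 = 01101
  pos 3: 11010 XOR 10011 = 01001
  pos 4: 10011 XOR 10011 = 00000
Remainder = 1011 (nonzero — an error is detected).

1011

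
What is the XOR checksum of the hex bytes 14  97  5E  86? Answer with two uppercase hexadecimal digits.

XOR the bytes together:
  start with 0x14
  0x14 ⊕ 0x97 = 0x83
  0x83 ⊕ 0x5E = 0xDD
  0xDD ⊕ 0x86 = 0x5B

5B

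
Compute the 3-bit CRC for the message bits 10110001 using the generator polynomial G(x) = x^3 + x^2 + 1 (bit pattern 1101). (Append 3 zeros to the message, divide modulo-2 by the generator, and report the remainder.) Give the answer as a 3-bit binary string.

011

Append 3 zeros: 10110001000. Divide by 1101 (XOR where the leading bit is 1):
  pos 0: 1011 XOR 1101 = 0110
  pos 1: 1100 XOR 1101 = 0001
  pos 4: 1001 XOR 1101 = 0100
  pos 5: 1000 XOR 1101 = 0101
  pos 6: 1010 XOR 1101 = 0111
  pos 7: 1110 XOR 1101 = 0011
Remainder (last 3 bits) = 011. This is the CRC / FCS.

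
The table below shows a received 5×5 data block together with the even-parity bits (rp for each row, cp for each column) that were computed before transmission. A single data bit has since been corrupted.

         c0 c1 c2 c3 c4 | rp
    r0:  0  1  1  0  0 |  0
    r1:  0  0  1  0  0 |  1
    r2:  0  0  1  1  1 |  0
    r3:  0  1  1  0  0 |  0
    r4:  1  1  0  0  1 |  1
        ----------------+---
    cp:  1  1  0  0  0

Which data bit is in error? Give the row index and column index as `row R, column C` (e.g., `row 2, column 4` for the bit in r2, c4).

row 2, column 3

Recompute each row's even parity and compare to rp:
  r0: data parity 0, sent rp 0 → ok
  r1: data parity 1, sent rp 1 → ok
  r2: data parity 1, sent rp 0 → mismatch
  r3: data parity 0, sent rp 0 → ok
  r4: data parity 1, sent rp 1 → ok
Recompute each column's even parity and compare to cp:
  c0: data parity 1, sent cp 1 → ok
  c1: data parity 1, sent cp 1 → ok
  c2: data parity 0, sent cp 0 → ok
  c3: data parity 1, sent cp 0 → mismatch
  c4: data parity 0, sent cp 0 → ok
Exactly one row (r2) and one column (c3) fail → the flipped bit is at their intersection.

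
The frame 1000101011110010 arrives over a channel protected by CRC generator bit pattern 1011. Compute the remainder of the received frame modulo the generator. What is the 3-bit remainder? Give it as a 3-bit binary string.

Modulo-2 division of 1000101011110010 by 1011:
  pos 0: 1000 XOR 1011 = 0011
  pos 2: 1110 XOR 1011 = 0101
  pos 3: 1011 XOR 1011 = 0000
  pos 8: 1111 XOR 1011 = 0100
  pos 9: 1000 XOR 1011 = 0011
  pos 11: 1101 XOR 1011 = 0110
  pos 12: 1100 XOR 1011 = 0111
Remainder = 111 (nonzero — an error is detected).

111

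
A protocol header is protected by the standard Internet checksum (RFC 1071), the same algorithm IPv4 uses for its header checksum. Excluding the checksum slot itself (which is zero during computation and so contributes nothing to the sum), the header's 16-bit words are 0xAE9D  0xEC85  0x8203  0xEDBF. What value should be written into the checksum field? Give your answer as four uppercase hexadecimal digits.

F518

One's-complement addition (fold any carry out of bit 15 back into bit 0):
  0xAE9D + 0xEC85 = 0x19B22 → wrap carry → 0x9B23
  0x9B23 + 0x8203 = 0x11D26 → wrap carry → 0x1D27
  0x1D27 + 0xEDBF = 0x10AE6 → wrap carry → 0x0AE7
One's-complement sum = 0x0AE7.
Checksum = ~0x0AE7 & 0xFFFF = 0xF518.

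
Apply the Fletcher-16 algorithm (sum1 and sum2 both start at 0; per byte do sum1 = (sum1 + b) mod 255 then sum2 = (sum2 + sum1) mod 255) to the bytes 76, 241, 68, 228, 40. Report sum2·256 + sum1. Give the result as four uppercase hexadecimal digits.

048F

Running sums (mod 255):
  after byte 0 (76): sum1=76, sum2=76
  after byte 1 (241): sum1=62, sum2=138
  after byte 2 (68): sum1=130, sum2=13
  after byte 3 (228): sum1=103, sum2=116
  after byte 4 (40): sum1=143, sum2=4
Checksum = sum2·256 + sum1 = 4·256 + 143 = 1167 = 0x048F.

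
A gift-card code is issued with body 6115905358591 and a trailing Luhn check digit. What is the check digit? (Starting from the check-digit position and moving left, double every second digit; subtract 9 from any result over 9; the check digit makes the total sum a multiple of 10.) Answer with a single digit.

Partial digits right→left: 1 9 5 8 5 3 5 0 9 5 1 1 6
Double every second digit counting from the check-digit position (so the 1st, 3rd, 5th, ... of the partial from the right).
  doubled (with −9 where >9): 2 1 1 1 9 2 3 → sum 19
  kept as-is: 9 8 3 0 5 1 → sum 26
Total = 19 + 26 = 45.
Check digit = (10 − (45 mod 10)) mod 10 = 5.

5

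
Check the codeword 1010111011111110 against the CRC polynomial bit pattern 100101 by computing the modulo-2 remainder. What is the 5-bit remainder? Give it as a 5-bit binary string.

Modulo-2 division of 1010111011111110 by 100101:
  pos 0: 101011 XOR 100101 = 001110
  pos 2: 111010 XOR 100101 = 011111
  pos 3: 111111 XOR 100101 = 011010
  pos 4: 110101 XOR 100101 = 010000
  pos 5: 100001 XOR 100101 = 000100
  pos 8: 100111 XOR 100101 = 000010
Remainder = 01010 (nonzero — an error is detected).

01010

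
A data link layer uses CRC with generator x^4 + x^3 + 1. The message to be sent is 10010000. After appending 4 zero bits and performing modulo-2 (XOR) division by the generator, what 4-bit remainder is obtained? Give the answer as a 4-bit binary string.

0011

Append 4 zeros: 100100000000. Divide by 11001 (XOR where the leading bit is 1):
  pos 0: 10010 XOR 11001 = 01011
  pos 1: 10110 XOR 11001 = 01111
  pos 2: 11110 XOR 11001 = 00111
  pos 4: 11100 XOR 11001 = 00101
  pos 6: 10100 XOR 11001 = 01101
  pos 7: 11010 XOR 11001 = 00011
Remainder (last 4 bits) = 0011. This is the CRC / FCS.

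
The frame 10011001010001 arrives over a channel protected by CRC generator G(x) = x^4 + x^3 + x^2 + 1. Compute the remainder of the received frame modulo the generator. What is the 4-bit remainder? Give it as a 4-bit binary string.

Modulo-2 division of 10011001010001 by 11101:
  pos 0: 10011 XOR 11101 = 01110
  pos 1: 11100 XOR 11101 = 00001
  pos 5: 10101 XOR 11101 = 01000
  pos 6: 10000 XOR 11101 = 01101
  pos 7: 11010 XOR 11101 = 00111
  pos 9: 11101 XOR 11101 = 00000
Remainder = 0000 (zero — the frame passes the CRC check).

0000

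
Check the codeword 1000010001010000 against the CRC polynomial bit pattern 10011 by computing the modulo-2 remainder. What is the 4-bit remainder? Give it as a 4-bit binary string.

1001

Modulo-2 division of 1000010001010000 by 10011:
  pos 0: 10000 XOR 10011 = 00011
  pos 3: 11100 XOR 10011 = 01111
  pos 4: 11110 XOR 10011 = 01101
  pos 5: 11011 XOR 10011 = 01000
  pos 6: 10000 XOR 10011 = 00011
  pos 9: 11100 XOR 10011 = 01111
  pos 10: 11110 XOR 10011 = 01101
  pos 11: 11010 XOR 10011 = 01001
Remainder = 1001 (nonzero — an error is detected).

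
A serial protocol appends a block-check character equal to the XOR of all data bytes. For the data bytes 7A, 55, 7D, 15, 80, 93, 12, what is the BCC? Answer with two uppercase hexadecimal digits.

XOR the bytes together:
  start with 0x7A
  0x7A ⊕ 0x55 = 0x2F
  0x2F ⊕ 0x7D = 0x52
  0x52 ⊕ 0x15 = 0x47
  0x47 ⊕ 0x80 = 0xC7
  0xC7 ⊕ 0x93 = 0x54
  0x54 ⊕ 0x12 = 0x46

46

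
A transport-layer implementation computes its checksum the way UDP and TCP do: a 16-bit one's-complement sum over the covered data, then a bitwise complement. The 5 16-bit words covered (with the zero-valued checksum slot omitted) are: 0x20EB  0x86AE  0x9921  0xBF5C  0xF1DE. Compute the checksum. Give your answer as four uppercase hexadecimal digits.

One's-complement addition (fold any carry out of bit 15 back into bit 0):
  0x20EB + 0x86AE = 0x0A799
  0xA799 + 0x9921 = 0x140BA → wrap carry → 0x40BB
  0x40BB + 0xBF5C = 0x10017 → wrap carry → 0x0018
  0x0018 + 0xF1DE = 0x0F1F6
One's-complement sum = 0xF1F6.
Checksum = ~0xF1F6 & 0xFFFF = 0x0E09.

0E09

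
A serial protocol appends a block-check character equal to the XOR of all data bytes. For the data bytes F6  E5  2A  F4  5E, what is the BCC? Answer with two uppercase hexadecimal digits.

93

XOR the bytes together:
  start with 0xF6
  0xF6 ⊕ 0xE5 = 0x13
  0x13 ⊕ 0x2A = 0x39
  0x39 ⊕ 0xF4 = 0xCD
  0xCD ⊕ 0x5E = 0x93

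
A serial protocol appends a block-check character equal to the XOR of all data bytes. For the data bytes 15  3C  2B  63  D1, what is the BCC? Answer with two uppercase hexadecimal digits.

XOR the bytes together:
  start with 0x15
  0x15 ⊕ 0x3C = 0x29
  0x29 ⊕ 0x2B = 0x02
  0x02 ⊕ 0x63 = 0x61
  0x61 ⊕ 0xD1 = 0xB0

B0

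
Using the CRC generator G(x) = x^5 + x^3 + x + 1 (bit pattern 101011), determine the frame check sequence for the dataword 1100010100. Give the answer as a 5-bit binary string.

Append 5 zeros: 110001010000000. Divide by 101011 (XOR where the leading bit is 1):
  pos 0: 110001 XOR 101011 = 011010
  pos 1: 110100 XOR 101011 = 011111
  pos 2: 111111 XOR 101011 = 010100
  pos 3: 101000 XOR 101011 = 000011
  pos 7: 110000 XOR 101011 = 011011
  pos 8: 110110 XOR 101011 = 011101
  pos 9: 111010 XOR 101011 = 010001
Remainder (last 5 bits) = 10001. This is the CRC / FCS.

10001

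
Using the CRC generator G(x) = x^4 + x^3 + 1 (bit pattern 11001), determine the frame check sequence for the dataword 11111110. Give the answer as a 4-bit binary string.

1111

Append 4 zeros: 111111100000. Divide by 11001 (XOR where the leading bit is 1):
  pos 0: 11111 XOR 11001 = 00110
  pos 2: 11011 XOR 11001 = 00010
  pos 5: 10000 XOR 11001 = 01001
  pos 6: 10010 XOR 11001 = 01011
  pos 7: 10110 XOR 11001 = 01111
Remainder (last 4 bits) = 1111. This is the CRC / FCS.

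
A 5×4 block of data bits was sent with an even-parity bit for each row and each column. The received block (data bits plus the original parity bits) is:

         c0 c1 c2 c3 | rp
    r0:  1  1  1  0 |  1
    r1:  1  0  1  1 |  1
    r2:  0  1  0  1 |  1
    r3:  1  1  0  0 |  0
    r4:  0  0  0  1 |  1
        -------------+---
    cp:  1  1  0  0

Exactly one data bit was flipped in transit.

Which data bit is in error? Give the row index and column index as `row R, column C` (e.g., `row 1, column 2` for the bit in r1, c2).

Recompute each row's even parity and compare to rp:
  r0: data parity 1, sent rp 1 → ok
  r1: data parity 1, sent rp 1 → ok
  r2: data parity 0, sent rp 1 → mismatch
  r3: data parity 0, sent rp 0 → ok
  r4: data parity 1, sent rp 1 → ok
Recompute each column's even parity and compare to cp:
  c0: data parity 1, sent cp 1 → ok
  c1: data parity 1, sent cp 1 → ok
  c2: data parity 0, sent cp 0 → ok
  c3: data parity 1, sent cp 0 → mismatch
Exactly one row (r2) and one column (c3) fail → the flipped bit is at their intersection.

row 2, column 3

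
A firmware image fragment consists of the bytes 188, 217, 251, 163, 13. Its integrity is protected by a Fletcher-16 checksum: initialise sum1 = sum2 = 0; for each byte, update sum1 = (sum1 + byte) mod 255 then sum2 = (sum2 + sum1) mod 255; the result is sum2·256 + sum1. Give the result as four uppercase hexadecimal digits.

Running sums (mod 255):
  after byte 0 (188): sum1=188, sum2=188
  after byte 1 (217): sum1=150, sum2=83
  after byte 2 (251): sum1=146, sum2=229
  after byte 3 (163): sum1=54, sum2=28
  after byte 4 (13): sum1=67, sum2=95
Checksum = sum2·256 + sum1 = 95·256 + 67 = 24387 = 0x5F43.

5F43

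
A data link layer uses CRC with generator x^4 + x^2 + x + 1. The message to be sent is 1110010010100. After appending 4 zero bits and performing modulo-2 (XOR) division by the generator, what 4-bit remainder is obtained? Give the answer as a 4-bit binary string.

Append 4 zeros: 11100100101000000. Divide by 10111 (XOR where the leading bit is 1):
  pos 0: 11100 XOR 10111 = 01011
  pos 1: 10111 XOR 10111 = 00000
  pos 8: 10100 XOR 10111 = 00011
  pos 11: 11000 XOR 10111 = 01111
  pos 12: 11110 XOR 10111 = 01001
Remainder (last 4 bits) = 1001. This is the CRC / FCS.

1001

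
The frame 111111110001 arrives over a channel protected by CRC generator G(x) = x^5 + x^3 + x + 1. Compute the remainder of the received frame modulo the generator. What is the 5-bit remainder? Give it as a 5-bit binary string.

00111

Modulo-2 division of 111111110001 by 101011:
  pos 0: 111111 XOR 101011 = 010100
  pos 1: 101001 XOR 101011 = 000010
  pos 5: 101000 XOR 101011 = 000011
Remainder = 00111 (nonzero — an error is detected).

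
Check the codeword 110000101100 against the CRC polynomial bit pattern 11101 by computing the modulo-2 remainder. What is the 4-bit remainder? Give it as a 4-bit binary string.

1110

Modulo-2 division of 110000101100 by 11101:
  pos 0: 11000 XOR 11101 = 00101
  pos 2: 10101 XOR 11101 = 01000
  pos 3: 10000 XOR 11101 = 01101
  pos 4: 11011 XOR 11101 = 00110
  pos 6: 11010 XOR 11101 = 00111
Remainder = 1110 (nonzero — an error is detected).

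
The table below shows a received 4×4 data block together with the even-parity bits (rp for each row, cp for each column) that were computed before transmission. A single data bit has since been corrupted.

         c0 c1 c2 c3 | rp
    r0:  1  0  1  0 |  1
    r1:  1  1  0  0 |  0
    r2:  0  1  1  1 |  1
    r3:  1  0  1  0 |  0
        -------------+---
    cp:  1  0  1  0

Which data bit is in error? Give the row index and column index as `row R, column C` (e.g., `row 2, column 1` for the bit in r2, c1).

row 0, column 3

Recompute each row's even parity and compare to rp:
  r0: data parity 0, sent rp 1 → mismatch
  r1: data parity 0, sent rp 0 → ok
  r2: data parity 1, sent rp 1 → ok
  r3: data parity 0, sent rp 0 → ok
Recompute each column's even parity and compare to cp:
  c0: data parity 1, sent cp 1 → ok
  c1: data parity 0, sent cp 0 → ok
  c2: data parity 1, sent cp 1 → ok
  c3: data parity 1, sent cp 0 → mismatch
Exactly one row (r0) and one column (c3) fail → the flipped bit is at their intersection.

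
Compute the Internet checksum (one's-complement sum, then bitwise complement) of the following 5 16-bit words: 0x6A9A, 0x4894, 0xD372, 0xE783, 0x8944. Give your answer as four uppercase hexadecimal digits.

One's-complement addition (fold any carry out of bit 15 back into bit 0):
  0x6A9A + 0x4894 = 0x0B32E
  0xB32E + 0xD372 = 0x186A0 → wrap carry → 0x86A1
  0x86A1 + 0xE783 = 0x16E24 → wrap carry → 0x6E25
  0x6E25 + 0x8944 = 0x0F769
One's-complement sum = 0xF769.
Checksum = ~0xF769 & 0xFFFF = 0x0896.

0896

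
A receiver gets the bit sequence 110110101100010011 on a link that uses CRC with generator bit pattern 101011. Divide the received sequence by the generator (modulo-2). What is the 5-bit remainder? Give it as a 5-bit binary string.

00000

Modulo-2 division of 110110101100010011 by 101011:
  pos 0: 110110 XOR 101011 = 011101
  pos 1: 111011 XOR 101011 = 010000
  pos 2: 100000 XOR 101011 = 001011
  pos 4: 101111 XOR 101011 = 000100
  pos 7: 100000 XOR 101011 = 001011
  pos 9: 101110 XOR 101011 = 000101
  pos 12: 101011 XOR 101011 = 000000
Remainder = 00000 (zero — the frame passes the CRC check).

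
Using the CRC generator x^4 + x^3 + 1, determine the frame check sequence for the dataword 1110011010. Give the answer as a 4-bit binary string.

Append 4 zeros: 11100110100000. Divide by 11001 (XOR where the leading bit is 1):
  pos 0: 11100 XOR 11001 = 00101
  pos 2: 10111 XOR 11001 = 01110
  pos 3: 11100 XOR 11001 = 00101
  pos 5: 10110 XOR 11001 = 01111
  pos 6: 11110 XOR 11001 = 00111
  pos 8: 11100 XOR 11001 = 00101
Remainder (last 4 bits) = 1010. This is the CRC / FCS.

1010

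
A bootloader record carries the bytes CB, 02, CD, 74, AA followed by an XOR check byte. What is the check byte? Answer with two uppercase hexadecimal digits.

XOR the bytes together:
  start with 0xCB
  0xCB ⊕ 0x02 = 0xC9
  0xC9 ⊕ 0xCD = 0x04
  0x04 ⊕ 0x74 = 0x70
  0x70 ⊕ 0xAA = 0xDA

DA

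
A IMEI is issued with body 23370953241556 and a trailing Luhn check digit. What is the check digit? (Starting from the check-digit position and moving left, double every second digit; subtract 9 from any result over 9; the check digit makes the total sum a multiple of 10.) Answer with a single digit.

Partial digits right→left: 6 5 5 1 4 2 3 5 9 0 7 3 3 2
Double every second digit counting from the check-digit position (so the 1st, 3rd, 5th, ... of the partial from the right).
  doubled (with −9 where >9): 3 1 8 6 9 5 6 → sum 38
  kept as-is: 5 1 2 5 0 3 2 → sum 18
Total = 38 + 18 = 56.
Check digit = (10 − (56 mod 10)) mod 10 = 4.

4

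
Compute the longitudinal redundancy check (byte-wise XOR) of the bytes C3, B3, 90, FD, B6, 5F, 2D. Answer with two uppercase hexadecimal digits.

D9

XOR the bytes together:
  start with 0xC3
  0xC3 ⊕ 0xB3 = 0x70
  0x70 ⊕ 0x90 = 0xE0
  0xE0 ⊕ 0xFD = 0x1D
  0x1D ⊕ 0xB6 = 0xAB
  0xAB ⊕ 0x5F = 0xF4
  0xF4 ⊕ 0x2D = 0xD9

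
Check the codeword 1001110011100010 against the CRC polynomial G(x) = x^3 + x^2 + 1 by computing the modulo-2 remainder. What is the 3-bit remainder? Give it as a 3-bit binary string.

Modulo-2 division of 1001110011100010 by 1101:
  pos 0: 1001 XOR 1101 = 0100
  pos 1: 1001 XOR 1101 = 0100
  pos 2: 1001 XOR 1101 = 0100
  pos 3: 1000 XOR 1101 = 0101
  pos 4: 1010 XOR 1101 = 0111
  pos 5: 1111 XOR 1101 = 0010
  pos 7: 1011 XOR 1101 = 0110
  pos 8: 1100 XOR 1101 = 0001
  pos 11: 1001 XOR 1101 = 0100
  pos 12: 1000 XOR 1101 = 0101
Remainder = 101 (nonzero — an error is detected).

101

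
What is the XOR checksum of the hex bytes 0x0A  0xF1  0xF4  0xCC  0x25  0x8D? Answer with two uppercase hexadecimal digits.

XOR the bytes together:
  start with 0x0A
  0x0A ⊕ 0xF1 = 0xFB
  0xFB ⊕ 0xF4 = 0x0F
  0x0F ⊕ 0xCC = 0xC3
  0xC3 ⊕ 0x25 = 0xE6
  0xE6 ⊕ 0x8D = 0x6B

6B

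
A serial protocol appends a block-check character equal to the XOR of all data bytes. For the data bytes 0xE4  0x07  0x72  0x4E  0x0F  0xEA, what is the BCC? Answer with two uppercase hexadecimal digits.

3A

XOR the bytes together:
  start with 0xE4
  0xE4 ⊕ 0x07 = 0xE3
  0xE3 ⊕ 0x72 = 0x91
  0x91 ⊕ 0x4E = 0xDF
  0xDF ⊕ 0x0F = 0xD0
  0xD0 ⊕ 0xEA = 0x3A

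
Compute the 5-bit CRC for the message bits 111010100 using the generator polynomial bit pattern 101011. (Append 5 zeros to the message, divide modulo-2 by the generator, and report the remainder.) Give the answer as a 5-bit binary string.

Append 5 zeros: 11101010000000. Divide by 101011 (XOR where the leading bit is 1):
  pos 0: 111010 XOR 101011 = 010001
  pos 1: 100011 XOR 101011 = 001000
  pos 3: 100000 XOR 101011 = 001011
  pos 5: 101100 XOR 101011 = 000111
  pos 8: 111000 XOR 101011 = 010011
Remainder (last 5 bits) = 10011. This is the CRC / FCS.

10011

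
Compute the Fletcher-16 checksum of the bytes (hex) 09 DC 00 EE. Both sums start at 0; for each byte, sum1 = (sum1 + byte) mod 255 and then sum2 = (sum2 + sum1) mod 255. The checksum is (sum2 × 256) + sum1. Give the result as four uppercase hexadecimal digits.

A9D4

Running sums (mod 255):
  after byte 0 (09): sum1=9, sum2=9
  after byte 1 (DC): sum1=229, sum2=238
  after byte 2 (00): sum1=229, sum2=212
  after byte 3 (EE): sum1=212, sum2=169
Checksum = sum2·256 + sum1 = 169·256 + 212 = 43476 = 0xA9D4.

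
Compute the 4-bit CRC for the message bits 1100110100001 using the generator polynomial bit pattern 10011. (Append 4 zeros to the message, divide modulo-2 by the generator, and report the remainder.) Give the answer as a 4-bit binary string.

1011

Append 4 zeros: 11001101000010000. Divide by 10011 (XOR where the leading bit is 1):
  pos 0: 11001 XOR 10011 = 01010
  pos 1: 10101 XOR 10011 = 00110
  pos 3: 11001 XOR 10011 = 01010
  pos 4: 10100 XOR 10011 = 00111
  pos 6: 11100 XOR 10011 = 01111
  pos 7: 11110 XOR 10011 = 01101
  pos 8: 11011 XOR 10011 = 01000
  pos 9: 10000 XOR 10011 = 00011
  pos 12: 11000 XOR 10011 = 01011
Remainder (last 4 bits) = 1011. This is the CRC / FCS.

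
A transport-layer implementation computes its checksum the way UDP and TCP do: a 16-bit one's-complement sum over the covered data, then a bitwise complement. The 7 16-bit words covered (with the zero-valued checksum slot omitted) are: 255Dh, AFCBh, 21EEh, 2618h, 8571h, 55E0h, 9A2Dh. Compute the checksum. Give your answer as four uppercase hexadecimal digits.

6D51

One's-complement addition (fold any carry out of bit 15 back into bit 0):
  0x255D + 0xAFCB = 0x0D528
  0xD528 + 0x21EE = 0x0F716
  0xF716 + 0x2618 = 0x11D2E → wrap carry → 0x1D2F
  0x1D2F + 0x8571 = 0x0A2A0
  0xA2A0 + 0x55E0 = 0x0F880
  0xF880 + 0x9A2D = 0x192AD → wrap carry → 0x92AE
One's-complement sum = 0x92AE.
Checksum = ~0x92AE & 0xFFFF = 0x6D51.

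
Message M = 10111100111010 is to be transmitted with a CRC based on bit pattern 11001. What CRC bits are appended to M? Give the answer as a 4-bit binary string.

Append 4 zeros: 101111001110100000. Divide by 11001 (XOR where the leading bit is 1):
  pos 0: 10111 XOR 11001 = 01110
  pos 1: 11101 XOR 11001 = 00100
  pos 3: 10000 XOR 11001 = 01001
  pos 4: 10011 XOR 11001 = 01010
  pos 5: 10101 XOR 11001 = 01100
  pos 6: 11001 XOR 11001 = 00000
  pos 12: 10000 XOR 11001 = 01001
  pos 13: 10010 XOR 11001 = 01011
Remainder (last 4 bits) = 1011. This is the CRC / FCS.

1011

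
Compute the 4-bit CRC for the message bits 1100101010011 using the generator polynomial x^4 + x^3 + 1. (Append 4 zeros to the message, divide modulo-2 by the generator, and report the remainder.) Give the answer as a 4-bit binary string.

0110

Append 4 zeros: 11001010100110000. Divide by 11001 (XOR where the leading bit is 1):
  pos 0: 11001 XOR 11001 = 00000
  pos 6: 10100 XOR 11001 = 01101
  pos 7: 11011 XOR 11001 = 00010
  pos 10: 10100 XOR 11001 = 01101
  pos 11: 11010 XOR 11001 = 00011
Remainder (last 4 bits) = 0110. This is the CRC / FCS.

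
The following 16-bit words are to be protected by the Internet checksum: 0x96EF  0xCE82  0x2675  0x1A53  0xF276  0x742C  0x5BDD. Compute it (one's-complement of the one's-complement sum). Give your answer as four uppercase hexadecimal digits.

9744

One's-complement addition (fold any carry out of bit 15 back into bit 0):
  0x96EF + 0xCE82 = 0x16571 → wrap carry → 0x6572
  0x6572 + 0x2675 = 0x08BE7
  0x8BE7 + 0x1A53 = 0x0A63A
  0xA63A + 0xF276 = 0x198B0 → wrap carry → 0x98B1
  0x98B1 + 0x742C = 0x10CDD → wrap carry → 0x0CDE
  0x0CDE + 0x5BDD = 0x068BB
One's-complement sum = 0x68BB.
Checksum = ~0x68BB & 0xFFFF = 0x9744.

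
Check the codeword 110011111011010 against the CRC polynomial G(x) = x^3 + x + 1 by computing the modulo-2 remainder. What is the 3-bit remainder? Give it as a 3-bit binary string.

010

Modulo-2 division of 110011111011010 by 1011:
  pos 0: 1100 XOR 1011 = 0111
  pos 1: 1111 XOR 1011 = 0100
  pos 2: 1001 XOR 1011 = 0010
  pos 4: 1011 XOR 1011 = 0000
  pos 8: 1011 XOR 1011 = 0000
Remainder = 010 (nonzero — an error is detected).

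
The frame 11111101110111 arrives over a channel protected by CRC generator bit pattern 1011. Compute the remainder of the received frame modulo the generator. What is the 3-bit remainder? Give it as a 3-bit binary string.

010

Modulo-2 division of 11111101110111 by 1011:
  pos 0: 1111 XOR 1011 = 0100
  pos 1: 1001 XOR 1011 = 0010
  pos 3: 1010 XOR 1011 = 0001
  pos 6: 1111 XOR 1011 = 0100
  pos 7: 1000 XOR 1011 = 0011
  pos 9: 1111 XOR 1011 = 0100
  pos 10: 1001 XOR 1011 = 0010
Remainder = 010 (nonzero — an error is detected).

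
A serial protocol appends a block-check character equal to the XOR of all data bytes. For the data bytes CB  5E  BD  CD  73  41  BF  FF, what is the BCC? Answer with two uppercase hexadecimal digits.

XOR the bytes together:
  start with 0xCB
  0xCB ⊕ 0x5E = 0x95
  0x95 ⊕ 0xBD = 0x28
  0x28 ⊕ 0xCD = 0xE5
  0xE5 ⊕ 0x73 = 0x96
  0x96 ⊕ 0x41 = 0xD7
  0xD7 ⊕ 0xBF = 0x68
  0x68 ⊕ 0xFF = 0x97

97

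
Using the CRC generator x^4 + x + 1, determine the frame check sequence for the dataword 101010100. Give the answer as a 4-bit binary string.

0001

Append 4 zeros: 1010101000000. Divide by 10011 (XOR where the leading bit is 1):
  pos 0: 10101 XOR 10011 = 00110
  pos 2: 11001 XOR 10011 = 01010
  pos 3: 10100 XOR 10011 = 00111
  pos 5: 11100 XOR 10011 = 01111
  pos 6: 11110 XOR 10011 = 01101
  pos 7: 11010 XOR 10011 = 01001
  pos 8: 10010 XOR 10011 = 00001
Remainder (last 4 bits) = 0001. This is the CRC / FCS.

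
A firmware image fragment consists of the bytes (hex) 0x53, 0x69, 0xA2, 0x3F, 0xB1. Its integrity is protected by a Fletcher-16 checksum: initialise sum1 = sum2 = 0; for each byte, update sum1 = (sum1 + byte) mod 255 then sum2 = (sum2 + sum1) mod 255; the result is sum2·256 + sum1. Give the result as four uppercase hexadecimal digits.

5E50

Running sums (mod 255):
  after byte 0 (0x53): sum1=83, sum2=83
  after byte 1 (0x69): sum1=188, sum2=16
  after byte 2 (0xA2): sum1=95, sum2=111
  after byte 3 (0x3F): sum1=158, sum2=14
  after byte 4 (0xB1): sum1=80, sum2=94
Checksum = sum2·256 + sum1 = 94·256 + 80 = 24144 = 0x5E50.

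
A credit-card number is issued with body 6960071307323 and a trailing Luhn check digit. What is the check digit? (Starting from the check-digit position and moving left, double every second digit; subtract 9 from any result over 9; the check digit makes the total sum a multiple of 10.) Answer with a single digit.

Partial digits right→left: 3 2 3 7 0 3 1 7 0 0 6 9 6
Double every second digit counting from the check-digit position (so the 1st, 3rd, 5th, ... of the partial from the right).
  doubled (with −9 where >9): 6 6 0 2 0 3 3 → sum 20
  kept as-is: 2 7 3 7 0 9 → sum 28
Total = 20 + 28 = 48.
Check digit = (10 − (48 mod 10)) mod 10 = 2.

2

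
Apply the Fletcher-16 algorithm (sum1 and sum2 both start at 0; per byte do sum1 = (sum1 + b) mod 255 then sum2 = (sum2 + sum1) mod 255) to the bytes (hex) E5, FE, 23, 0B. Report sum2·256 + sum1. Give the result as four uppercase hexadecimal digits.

E513

Running sums (mod 255):
  after byte 0 (E5): sum1=229, sum2=229
  after byte 1 (FE): sum1=228, sum2=202
  after byte 2 (23): sum1=8, sum2=210
  after byte 3 (0B): sum1=19, sum2=229
Checksum = sum2·256 + sum1 = 229·256 + 19 = 58643 = 0xE513.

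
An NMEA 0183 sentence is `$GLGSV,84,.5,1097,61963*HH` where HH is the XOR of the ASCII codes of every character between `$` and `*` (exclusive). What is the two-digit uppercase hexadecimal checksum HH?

6A

XOR the ASCII codes of the payload characters:
  'G' = 0x47 → acc = 0x47
  'L' = 0x4C → acc = 0x0B
  'G' = 0x47 → acc = 0x4C
  'S' = 0x53 → acc = 0x1F
  'V' = 0x56 → acc = 0x49
  ',' = 0x2C → acc = 0x65
  '8' = 0x38 → acc = 0x5D
  '4' = 0x34 → acc = 0x69
  ',' = 0x2C → acc = 0x45
  '.' = 0x2E → acc = 0x6B
  '5' = 0x35 → acc = 0x5E
  ',' = 0x2C → acc = 0x72
  '1' = 0x31 → acc = 0x43
  '0' = 0x30 → acc = 0x73
  '9' = 0x39 → acc = 0x4A
  '7' = 0x37 → acc = 0x7D
  ',' = 0x2C → acc = 0x51
  '6' = 0x36 → acc = 0x67
  '1' = 0x31 → acc = 0x56
  '9' = 0x39 → acc = 0x6F
  '6' = 0x36 → acc = 0x59
  '3' = 0x33 → acc = 0x6A
Checksum = 0x6A.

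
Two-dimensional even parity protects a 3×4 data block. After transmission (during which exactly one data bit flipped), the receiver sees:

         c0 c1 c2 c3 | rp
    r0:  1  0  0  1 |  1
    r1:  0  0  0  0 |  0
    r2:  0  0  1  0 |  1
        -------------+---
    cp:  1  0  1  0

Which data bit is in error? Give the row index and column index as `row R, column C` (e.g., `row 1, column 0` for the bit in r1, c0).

row 0, column 3

Recompute each row's even parity and compare to rp:
  r0: data parity 0, sent rp 1 → mismatch
  r1: data parity 0, sent rp 0 → ok
  r2: data parity 1, sent rp 1 → ok
Recompute each column's even parity and compare to cp:
  c0: data parity 1, sent cp 1 → ok
  c1: data parity 0, sent cp 0 → ok
  c2: data parity 1, sent cp 1 → ok
  c3: data parity 1, sent cp 0 → mismatch
Exactly one row (r0) and one column (c3) fail → the flipped bit is at their intersection.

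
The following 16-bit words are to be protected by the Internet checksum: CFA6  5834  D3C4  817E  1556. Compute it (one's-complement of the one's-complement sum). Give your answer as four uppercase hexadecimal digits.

One's-complement addition (fold any carry out of bit 15 back into bit 0):
  0xCFA6 + 0x5834 = 0x127DA → wrap carry → 0x27DB
  0x27DB + 0xD3C4 = 0x0FB9F
  0xFB9F + 0x817E = 0x17D1D → wrap carry → 0x7D1E
  0x7D1E + 0x1556 = 0x09274
One's-complement sum = 0x9274.
Checksum = ~0x9274 & 0xFFFF = 0x6D8B.

6D8B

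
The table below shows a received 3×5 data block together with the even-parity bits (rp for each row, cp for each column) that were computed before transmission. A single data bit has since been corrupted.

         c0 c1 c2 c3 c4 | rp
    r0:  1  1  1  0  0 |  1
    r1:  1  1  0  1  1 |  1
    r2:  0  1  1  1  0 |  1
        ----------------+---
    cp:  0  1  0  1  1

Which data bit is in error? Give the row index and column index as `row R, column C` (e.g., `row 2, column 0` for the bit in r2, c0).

row 1, column 3

Recompute each row's even parity and compare to rp:
  r0: data parity 1, sent rp 1 → ok
  r1: data parity 0, sent rp 1 → mismatch
  r2: data parity 1, sent rp 1 → ok
Recompute each column's even parity and compare to cp:
  c0: data parity 0, sent cp 0 → ok
  c1: data parity 1, sent cp 1 → ok
  c2: data parity 0, sent cp 0 → ok
  c3: data parity 0, sent cp 1 → mismatch
  c4: data parity 1, sent cp 1 → ok
Exactly one row (r1) and one column (c3) fail → the flipped bit is at their intersection.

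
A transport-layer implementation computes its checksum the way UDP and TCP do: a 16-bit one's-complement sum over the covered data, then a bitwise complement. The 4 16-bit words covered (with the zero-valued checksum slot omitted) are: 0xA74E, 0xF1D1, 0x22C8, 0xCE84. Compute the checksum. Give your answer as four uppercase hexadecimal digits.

One's-complement addition (fold any carry out of bit 15 back into bit 0):
  0xA74E + 0xF1D1 = 0x1991F → wrap carry → 0x9920
  0x9920 + 0x22C8 = 0x0BBE8
  0xBBE8 + 0xCE84 = 0x18A6C → wrap carry → 0x8A6D
One's-complement sum = 0x8A6D.
Checksum = ~0x8A6D & 0xFFFF = 0x7592.

7592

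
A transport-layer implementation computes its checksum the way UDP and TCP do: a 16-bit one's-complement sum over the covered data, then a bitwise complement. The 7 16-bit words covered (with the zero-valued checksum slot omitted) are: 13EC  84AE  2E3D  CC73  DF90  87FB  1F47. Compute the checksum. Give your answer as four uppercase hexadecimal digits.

One's-complement addition (fold any carry out of bit 15 back into bit 0):
  0x13EC + 0x84AE = 0x0989A
  0x989A + 0x2E3D = 0x0C6D7
  0xC6D7 + 0xCC73 = 0x1934A → wrap carry → 0x934B
  0x934B + 0xDF90 = 0x172DB → wrap carry → 0x72DC
  0x72DC + 0x87FB = 0x0FAD7
  0xFAD7 + 0x1F47 = 0x11A1E → wrap carry → 0x1A1F
One's-complement sum = 0x1A1F.
Checksum = ~0x1A1F & 0xFFFF = 0xE5E0.

E5E0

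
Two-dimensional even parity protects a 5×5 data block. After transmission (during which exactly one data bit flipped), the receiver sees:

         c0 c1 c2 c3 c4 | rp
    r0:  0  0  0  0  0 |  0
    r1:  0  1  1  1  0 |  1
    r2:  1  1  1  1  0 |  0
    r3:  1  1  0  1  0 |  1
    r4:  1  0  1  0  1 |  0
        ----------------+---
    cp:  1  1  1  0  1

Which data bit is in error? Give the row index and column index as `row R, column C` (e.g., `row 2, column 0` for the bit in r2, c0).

row 4, column 3

Recompute each row's even parity and compare to rp:
  r0: data parity 0, sent rp 0 → ok
  r1: data parity 1, sent rp 1 → ok
  r2: data parity 0, sent rp 0 → ok
  r3: data parity 1, sent rp 1 → ok
  r4: data parity 1, sent rp 0 → mismatch
Recompute each column's even parity and compare to cp:
  c0: data parity 1, sent cp 1 → ok
  c1: data parity 1, sent cp 1 → ok
  c2: data parity 1, sent cp 1 → ok
  c3: data parity 1, sent cp 0 → mismatch
  c4: data parity 1, sent cp 1 → ok
Exactly one row (r4) and one column (c3) fail → the flipped bit is at their intersection.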